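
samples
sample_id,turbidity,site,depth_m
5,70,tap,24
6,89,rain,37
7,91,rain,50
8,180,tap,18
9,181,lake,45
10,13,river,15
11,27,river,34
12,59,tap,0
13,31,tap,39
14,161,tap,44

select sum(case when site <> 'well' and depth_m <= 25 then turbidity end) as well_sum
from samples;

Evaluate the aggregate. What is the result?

322

sample_id=5: ✓ → 70
sample_id=6: ✗
sample_id=7: ✗
sample_id=8: ✓ → 180
sample_id=9: ✗
sample_id=10: ✓ → 13
sample_id=11: ✗
sample_id=12: ✓ → 59
sample_id=13: ✗
sample_id=14: ✗
well_sum = 70 + 180 + 13 + 59 = 322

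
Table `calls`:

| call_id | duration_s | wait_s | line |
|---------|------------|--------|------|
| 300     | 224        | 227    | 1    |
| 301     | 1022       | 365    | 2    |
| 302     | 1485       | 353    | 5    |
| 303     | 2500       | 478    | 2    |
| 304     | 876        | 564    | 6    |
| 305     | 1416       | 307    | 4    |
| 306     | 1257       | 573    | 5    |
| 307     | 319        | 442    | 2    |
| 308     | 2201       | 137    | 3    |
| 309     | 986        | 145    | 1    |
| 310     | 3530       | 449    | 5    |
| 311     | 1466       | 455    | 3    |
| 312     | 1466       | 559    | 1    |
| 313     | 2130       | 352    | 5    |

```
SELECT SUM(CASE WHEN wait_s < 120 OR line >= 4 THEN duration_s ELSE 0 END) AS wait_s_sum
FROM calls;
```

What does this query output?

10694

call_id=300: ✗
call_id=301: ✗
call_id=302: ✓ → 1485
call_id=303: ✗
call_id=304: ✓ → 876
call_id=305: ✓ → 1416
call_id=306: ✓ → 1257
call_id=307: ✗
call_id=308: ✗
call_id=309: ✗
call_id=310: ✓ → 3530
call_id=311: ✗
call_id=312: ✗
call_id=313: ✓ → 2130
wait_s_sum = 1485 + 876 + 1416 + 1257 + 3530 + 2130 = 10694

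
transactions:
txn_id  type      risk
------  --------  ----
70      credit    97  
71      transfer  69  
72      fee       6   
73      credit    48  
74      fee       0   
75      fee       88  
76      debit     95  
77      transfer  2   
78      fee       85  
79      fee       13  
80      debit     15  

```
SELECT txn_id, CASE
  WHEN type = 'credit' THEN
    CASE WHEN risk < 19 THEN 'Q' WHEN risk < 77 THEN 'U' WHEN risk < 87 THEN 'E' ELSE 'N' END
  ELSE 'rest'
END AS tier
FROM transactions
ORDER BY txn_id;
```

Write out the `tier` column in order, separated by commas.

txn_id=70: type='credit' → inner[ELSE] → N
txn_id=71: type='transfer' → outer ELSE → rest
txn_id=72: type='fee' → outer ELSE → rest
txn_id=73: type='credit' → inner[risk < 77] → U
txn_id=74: type='fee' → outer ELSE → rest
txn_id=75: type='fee' → outer ELSE → rest
txn_id=76: type='debit' → outer ELSE → rest
txn_id=77: type='transfer' → outer ELSE → rest
txn_id=78: type='fee' → outer ELSE → rest
txn_id=79: type='fee' → outer ELSE → rest
txn_id=80: type='debit' → outer ELSE → rest

N, rest, rest, U, rest, rest, rest, rest, rest, rest, rest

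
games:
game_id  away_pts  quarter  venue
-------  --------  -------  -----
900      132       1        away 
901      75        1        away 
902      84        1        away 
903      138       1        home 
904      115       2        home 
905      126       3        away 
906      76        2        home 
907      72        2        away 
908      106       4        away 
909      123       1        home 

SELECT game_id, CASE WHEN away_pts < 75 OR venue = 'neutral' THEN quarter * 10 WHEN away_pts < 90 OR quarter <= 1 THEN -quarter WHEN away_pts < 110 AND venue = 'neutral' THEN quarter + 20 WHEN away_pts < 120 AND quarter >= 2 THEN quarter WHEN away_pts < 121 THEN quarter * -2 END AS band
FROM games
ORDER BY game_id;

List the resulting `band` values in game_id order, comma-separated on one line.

-1, -1, -1, -1, 2, NULL, -2, 20, 4, -1

game_id=900: away_pts < 90 OR quarter <= 1 → -1
game_id=901: away_pts < 90 OR quarter <= 1 → -1
game_id=902: away_pts < 90 OR quarter <= 1 → -1
game_id=903: away_pts < 90 OR quarter <= 1 → -1
game_id=904: away_pts < 120 AND quarter >= 2 → 2
game_id=905: (no match → NULL) → NULL
game_id=906: away_pts < 90 OR quarter <= 1 → -2
game_id=907: away_pts < 75 OR venue = 'neutral' → 20
game_id=908: away_pts < 120 AND quarter >= 2 → 4
game_id=909: away_pts < 90 OR quarter <= 1 → -1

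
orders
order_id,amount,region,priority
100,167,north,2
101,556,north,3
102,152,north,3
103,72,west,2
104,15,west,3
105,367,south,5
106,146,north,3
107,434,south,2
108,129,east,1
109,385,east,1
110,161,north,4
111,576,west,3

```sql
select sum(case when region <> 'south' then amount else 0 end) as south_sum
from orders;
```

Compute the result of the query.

order_id=100: ✓ → 167
order_id=101: ✓ → 556
order_id=102: ✓ → 152
order_id=103: ✓ → 72
order_id=104: ✓ → 15
order_id=105: ✗
order_id=106: ✓ → 146
order_id=107: ✗
order_id=108: ✓ → 129
order_id=109: ✓ → 385
order_id=110: ✓ → 161
order_id=111: ✓ → 576
south_sum = 167 + 556 + 152 + 72 + 15 + 146 + 129 + 385 + 161 + 576 = 2359

2359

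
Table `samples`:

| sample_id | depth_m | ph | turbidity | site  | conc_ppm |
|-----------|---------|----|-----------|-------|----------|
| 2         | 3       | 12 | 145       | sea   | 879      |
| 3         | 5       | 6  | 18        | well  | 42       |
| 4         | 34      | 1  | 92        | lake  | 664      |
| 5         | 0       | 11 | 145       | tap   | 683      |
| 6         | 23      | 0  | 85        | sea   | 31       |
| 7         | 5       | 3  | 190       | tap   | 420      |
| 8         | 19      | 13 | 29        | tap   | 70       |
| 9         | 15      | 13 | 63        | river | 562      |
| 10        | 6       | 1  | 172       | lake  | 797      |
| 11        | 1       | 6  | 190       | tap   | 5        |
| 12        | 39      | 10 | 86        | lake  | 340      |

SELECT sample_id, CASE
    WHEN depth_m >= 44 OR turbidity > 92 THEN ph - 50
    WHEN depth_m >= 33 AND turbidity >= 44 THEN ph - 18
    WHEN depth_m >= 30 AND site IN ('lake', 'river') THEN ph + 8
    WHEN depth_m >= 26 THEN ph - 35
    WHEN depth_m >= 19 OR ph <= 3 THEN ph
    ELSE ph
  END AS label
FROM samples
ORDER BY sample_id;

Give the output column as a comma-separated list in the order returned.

-38, 6, -17, -39, 0, -47, 13, 13, -49, -44, -8

sample_id=2: depth_m >= 44 OR turbidity > 92 → -38
sample_id=3: ELSE → 6
sample_id=4: depth_m >= 33 AND turbidity >= 44 → -17
sample_id=5: depth_m >= 44 OR turbidity > 92 → -39
sample_id=6: depth_m >= 19 OR ph <= 3 → 0
sample_id=7: depth_m >= 44 OR turbidity > 92 → -47
sample_id=8: depth_m >= 19 OR ph <= 3 → 13
sample_id=9: ELSE → 13
sample_id=10: depth_m >= 44 OR turbidity > 92 → -49
sample_id=11: depth_m >= 44 OR turbidity > 92 → -44
sample_id=12: depth_m >= 33 AND turbidity >= 44 → -8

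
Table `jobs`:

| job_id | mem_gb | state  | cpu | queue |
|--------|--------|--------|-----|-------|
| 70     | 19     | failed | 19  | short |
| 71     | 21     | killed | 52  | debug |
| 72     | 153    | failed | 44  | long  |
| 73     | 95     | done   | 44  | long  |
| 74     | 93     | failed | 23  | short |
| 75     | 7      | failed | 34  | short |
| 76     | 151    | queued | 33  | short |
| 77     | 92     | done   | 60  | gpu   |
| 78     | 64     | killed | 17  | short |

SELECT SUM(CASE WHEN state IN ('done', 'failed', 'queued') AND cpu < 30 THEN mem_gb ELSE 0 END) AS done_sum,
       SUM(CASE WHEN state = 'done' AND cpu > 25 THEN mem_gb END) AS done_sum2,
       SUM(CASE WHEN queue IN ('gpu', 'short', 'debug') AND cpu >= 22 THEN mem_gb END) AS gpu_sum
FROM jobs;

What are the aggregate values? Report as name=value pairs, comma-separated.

done_sum=112, done_sum2=187, gpu_sum=364

[done_sum: state IN ('done', 'failed', 'queued') AND cpu < 30]
job_id=70: ✓ → 19
job_id=71: ✗
job_id=72: ✗
job_id=73: ✗
job_id=74: ✓ → 93
job_id=75: ✗
job_id=76: ✗
job_id=77: ✗
job_id=78: ✗
done_sum = 19 + 93 = 112
—
[done_sum2: state = 'done' AND cpu > 25]
job_id=70: ✗
job_id=71: ✗
job_id=72: ✗
job_id=73: ✓ → 95
job_id=74: ✗
job_id=75: ✗
job_id=76: ✗
job_id=77: ✓ → 92
job_id=78: ✗
done_sum2 = 95 + 92 = 187
—
[gpu_sum: queue IN ('gpu', 'short', 'debug') AND cpu >= 22]
job_id=70: ✗
job_id=71: ✓ → 21
job_id=72: ✗
job_id=73: ✗
job_id=74: ✓ → 93
job_id=75: ✓ → 7
job_id=76: ✓ → 151
job_id=77: ✓ → 92
job_id=78: ✗
gpu_sum = 21 + 93 + 7 + 151 + 92 = 364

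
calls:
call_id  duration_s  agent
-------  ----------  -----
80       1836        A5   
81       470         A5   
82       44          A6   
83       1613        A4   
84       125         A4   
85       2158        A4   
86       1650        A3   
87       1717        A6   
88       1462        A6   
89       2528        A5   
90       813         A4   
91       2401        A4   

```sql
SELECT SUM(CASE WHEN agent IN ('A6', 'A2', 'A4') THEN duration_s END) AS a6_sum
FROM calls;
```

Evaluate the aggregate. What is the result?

10333

call_id=80: ✗
call_id=81: ✗
call_id=82: ✓ → 44
call_id=83: ✓ → 1613
call_id=84: ✓ → 125
call_id=85: ✓ → 2158
call_id=86: ✗
call_id=87: ✓ → 1717
call_id=88: ✓ → 1462
call_id=89: ✗
call_id=90: ✓ → 813
call_id=91: ✓ → 2401
a6_sum = 44 + 1613 + 125 + 2158 + 1717 + 1462 + 813 + 2401 = 10333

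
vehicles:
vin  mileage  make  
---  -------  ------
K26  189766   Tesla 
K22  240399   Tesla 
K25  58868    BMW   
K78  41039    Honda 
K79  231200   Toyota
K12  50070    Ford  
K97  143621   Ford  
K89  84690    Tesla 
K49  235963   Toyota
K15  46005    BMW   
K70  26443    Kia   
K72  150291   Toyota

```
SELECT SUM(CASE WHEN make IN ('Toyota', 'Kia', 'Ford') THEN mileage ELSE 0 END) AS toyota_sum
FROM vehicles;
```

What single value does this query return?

837588

vin=K26: ✗
vin=K22: ✗
vin=K25: ✗
vin=K78: ✗
vin=K79: ✓ → 231200
vin=K12: ✓ → 50070
vin=K97: ✓ → 143621
vin=K89: ✗
vin=K49: ✓ → 235963
vin=K15: ✗
vin=K70: ✓ → 26443
vin=K72: ✓ → 150291
toyota_sum = 231200 + 50070 + 143621 + 235963 + 26443 + 150291 = 837588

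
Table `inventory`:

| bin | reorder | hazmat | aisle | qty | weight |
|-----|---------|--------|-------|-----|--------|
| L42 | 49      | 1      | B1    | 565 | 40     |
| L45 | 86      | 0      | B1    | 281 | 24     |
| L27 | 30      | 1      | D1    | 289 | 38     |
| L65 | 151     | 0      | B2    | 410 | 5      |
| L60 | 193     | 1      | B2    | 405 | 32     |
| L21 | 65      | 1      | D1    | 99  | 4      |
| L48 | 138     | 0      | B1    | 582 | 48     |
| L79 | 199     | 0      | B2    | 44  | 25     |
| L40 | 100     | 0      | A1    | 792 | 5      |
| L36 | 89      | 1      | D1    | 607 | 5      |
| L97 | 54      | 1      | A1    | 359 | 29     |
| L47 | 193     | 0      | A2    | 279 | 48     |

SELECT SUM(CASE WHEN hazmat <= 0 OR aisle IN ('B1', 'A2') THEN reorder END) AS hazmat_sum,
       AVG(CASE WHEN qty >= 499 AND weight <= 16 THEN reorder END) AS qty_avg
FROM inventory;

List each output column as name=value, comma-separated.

[hazmat_sum: hazmat <= 0 OR aisle IN ('B1', 'A2')]
bin=L42: ✓ → 49
bin=L45: ✓ → 86
bin=L27: ✗
bin=L65: ✓ → 151
bin=L60: ✗
bin=L21: ✗
bin=L48: ✓ → 138
bin=L79: ✓ → 199
bin=L40: ✓ → 100
bin=L36: ✗
bin=L97: ✗
bin=L47: ✓ → 193
hazmat_sum = 49 + 86 + 151 + 138 + 199 + 100 + 193 = 916
—
[qty_avg: qty >= 499 AND weight <= 16]
bin=L42: ✗
bin=L45: ✗
bin=L27: ✗
bin=L65: ✗
bin=L60: ✗
bin=L21: ✗
bin=L48: ✗
bin=L79: ✗
bin=L40: ✓ → 100
bin=L36: ✓ → 89
bin=L97: ✗
bin=L47: ✗
qty_avg = (100 + 89) / 2 = 94.5

hazmat_sum=916, qty_avg=94.5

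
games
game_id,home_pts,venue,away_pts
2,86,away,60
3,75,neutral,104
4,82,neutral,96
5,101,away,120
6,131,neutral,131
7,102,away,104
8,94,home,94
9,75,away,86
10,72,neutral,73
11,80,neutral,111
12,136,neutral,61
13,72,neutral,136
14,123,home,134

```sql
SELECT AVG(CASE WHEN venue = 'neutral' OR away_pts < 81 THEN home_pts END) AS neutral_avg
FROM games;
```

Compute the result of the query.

91.75

game_id=2: ✓ → 86
game_id=3: ✓ → 75
game_id=4: ✓ → 82
game_id=5: ✗
game_id=6: ✓ → 131
game_id=7: ✗
game_id=8: ✗
game_id=9: ✗
game_id=10: ✓ → 72
game_id=11: ✓ → 80
game_id=12: ✓ → 136
game_id=13: ✓ → 72
game_id=14: ✗
neutral_avg = (86 + 75 + 82 + 131 + 72 + 80 + 136 + 72) / 8 = 91.75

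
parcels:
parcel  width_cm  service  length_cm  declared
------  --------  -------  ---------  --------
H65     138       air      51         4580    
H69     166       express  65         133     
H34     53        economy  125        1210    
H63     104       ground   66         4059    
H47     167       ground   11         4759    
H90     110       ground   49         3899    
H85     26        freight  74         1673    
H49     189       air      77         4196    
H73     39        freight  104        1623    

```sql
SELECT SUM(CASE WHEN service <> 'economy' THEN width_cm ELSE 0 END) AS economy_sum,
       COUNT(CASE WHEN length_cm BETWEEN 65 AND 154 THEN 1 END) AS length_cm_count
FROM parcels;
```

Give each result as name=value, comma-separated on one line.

economy_sum=939, length_cm_count=6

[economy_sum: service <> 'economy']
parcel=H65: ✓ → 138
parcel=H69: ✓ → 166
parcel=H34: ✗
parcel=H63: ✓ → 104
parcel=H47: ✓ → 167
parcel=H90: ✓ → 110
parcel=H85: ✓ → 26
parcel=H49: ✓ → 189
parcel=H73: ✓ → 39
economy_sum = 138 + 166 + 104 + 167 + 110 + 26 + 189 + 39 = 939
—
[length_cm_count: length_cm BETWEEN 65 AND 154]
parcel=H65: ✗
parcel=H69: ✓ → 1
parcel=H34: ✓ → 1
parcel=H63: ✓ → 1
parcel=H47: ✗
parcel=H90: ✗
parcel=H85: ✓ → 1
parcel=H49: ✓ → 1
parcel=H73: ✓ → 1
length_cm_count = COUNT(1, 1, 1, 1, 1, 1) = 6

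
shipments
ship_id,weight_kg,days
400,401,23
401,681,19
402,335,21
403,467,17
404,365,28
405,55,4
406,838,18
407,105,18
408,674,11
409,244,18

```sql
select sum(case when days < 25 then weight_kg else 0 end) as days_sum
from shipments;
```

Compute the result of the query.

ship_id=400: ✓ → 401
ship_id=401: ✓ → 681
ship_id=402: ✓ → 335
ship_id=403: ✓ → 467
ship_id=404: ✗
ship_id=405: ✓ → 55
ship_id=406: ✓ → 838
ship_id=407: ✓ → 105
ship_id=408: ✓ → 674
ship_id=409: ✓ → 244
days_sum = 401 + 681 + 335 + 467 + 55 + 838 + 105 + 674 + 244 = 3800

3800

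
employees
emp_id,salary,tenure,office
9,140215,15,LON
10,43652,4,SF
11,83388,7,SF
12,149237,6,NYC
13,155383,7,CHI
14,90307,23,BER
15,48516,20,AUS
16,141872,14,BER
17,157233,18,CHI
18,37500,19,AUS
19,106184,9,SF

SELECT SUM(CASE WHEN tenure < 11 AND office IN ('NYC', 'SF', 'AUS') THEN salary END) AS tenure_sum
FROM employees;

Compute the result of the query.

emp_id=9: ✗
emp_id=10: ✓ → 43652
emp_id=11: ✓ → 83388
emp_id=12: ✓ → 149237
emp_id=13: ✗
emp_id=14: ✗
emp_id=15: ✗
emp_id=16: ✗
emp_id=17: ✗
emp_id=18: ✗
emp_id=19: ✓ → 106184
tenure_sum = 43652 + 83388 + 149237 + 106184 = 382461

382461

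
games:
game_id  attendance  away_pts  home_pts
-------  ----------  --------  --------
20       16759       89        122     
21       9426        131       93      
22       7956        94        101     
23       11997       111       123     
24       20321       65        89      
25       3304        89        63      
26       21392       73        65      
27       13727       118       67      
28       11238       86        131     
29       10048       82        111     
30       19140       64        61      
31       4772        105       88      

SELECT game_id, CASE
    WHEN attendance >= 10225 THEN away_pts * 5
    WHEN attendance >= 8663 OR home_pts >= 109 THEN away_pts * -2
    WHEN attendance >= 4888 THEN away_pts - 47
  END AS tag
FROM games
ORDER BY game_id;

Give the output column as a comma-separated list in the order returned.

game_id=20: attendance >= 10225 → 445
game_id=21: attendance >= 8663 OR home_pts >= 109 → -262
game_id=22: attendance >= 4888 → 47
game_id=23: attendance >= 10225 → 555
game_id=24: attendance >= 10225 → 325
game_id=25: (no match → NULL) → NULL
game_id=26: attendance >= 10225 → 365
game_id=27: attendance >= 10225 → 590
game_id=28: attendance >= 10225 → 430
game_id=29: attendance >= 8663 OR home_pts >= 109 → -164
game_id=30: attendance >= 10225 → 320
game_id=31: (no match → NULL) → NULL

445, -262, 47, 555, 325, NULL, 365, 590, 430, -164, 320, NULL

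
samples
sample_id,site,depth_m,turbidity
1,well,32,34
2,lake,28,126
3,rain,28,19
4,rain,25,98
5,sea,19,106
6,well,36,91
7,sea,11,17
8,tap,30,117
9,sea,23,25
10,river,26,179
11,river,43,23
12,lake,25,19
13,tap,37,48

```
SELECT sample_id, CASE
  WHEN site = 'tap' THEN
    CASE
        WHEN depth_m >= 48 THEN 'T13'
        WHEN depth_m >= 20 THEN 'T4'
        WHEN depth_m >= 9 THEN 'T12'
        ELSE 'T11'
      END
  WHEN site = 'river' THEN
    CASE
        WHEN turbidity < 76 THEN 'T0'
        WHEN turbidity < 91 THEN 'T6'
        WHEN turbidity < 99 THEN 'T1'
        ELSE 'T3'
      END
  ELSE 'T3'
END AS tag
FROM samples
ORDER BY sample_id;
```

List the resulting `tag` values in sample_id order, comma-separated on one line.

sample_id=1: site='well' → outer ELSE → T3
sample_id=2: site='lake' → outer ELSE → T3
sample_id=3: site='rain' → outer ELSE → T3
sample_id=4: site='rain' → outer ELSE → T3
sample_id=5: site='sea' → outer ELSE → T3
sample_id=6: site='well' → outer ELSE → T3
sample_id=7: site='sea' → outer ELSE → T3
sample_id=8: site='tap' → inner[depth_m >= 20] → T4
sample_id=9: site='sea' → outer ELSE → T3
sample_id=10: site='river' → inner[ELSE] → T3
sample_id=11: site='river' → inner[turbidity < 76] → T0
sample_id=12: site='lake' → outer ELSE → T3
sample_id=13: site='tap' → inner[depth_m >= 20] → T4

T3, T3, T3, T3, T3, T3, T3, T4, T3, T3, T0, T3, T4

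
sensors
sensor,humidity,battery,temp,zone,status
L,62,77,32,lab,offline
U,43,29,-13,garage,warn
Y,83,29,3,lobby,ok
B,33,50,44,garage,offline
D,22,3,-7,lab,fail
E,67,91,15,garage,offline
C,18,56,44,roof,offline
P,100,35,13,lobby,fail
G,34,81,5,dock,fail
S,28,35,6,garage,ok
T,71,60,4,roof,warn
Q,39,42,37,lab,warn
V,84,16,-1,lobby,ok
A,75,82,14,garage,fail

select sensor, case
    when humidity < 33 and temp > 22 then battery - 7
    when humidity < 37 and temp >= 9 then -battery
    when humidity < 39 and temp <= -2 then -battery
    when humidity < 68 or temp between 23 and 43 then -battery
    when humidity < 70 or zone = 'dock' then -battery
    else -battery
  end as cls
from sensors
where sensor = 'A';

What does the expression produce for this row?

-82

sensor = A: humidity=75, battery=82, temp=14, zone=garage, status=fail.
humidity < 33 and temp > 22 → false
humidity < 37 and temp >= 9 → false
humidity < 39 and temp <= -2 → false
humidity < 68 or temp between 23 and 43 → false
humidity < 70 or zone = 'dock' → false
No prior WHEN matched → ELSE → -82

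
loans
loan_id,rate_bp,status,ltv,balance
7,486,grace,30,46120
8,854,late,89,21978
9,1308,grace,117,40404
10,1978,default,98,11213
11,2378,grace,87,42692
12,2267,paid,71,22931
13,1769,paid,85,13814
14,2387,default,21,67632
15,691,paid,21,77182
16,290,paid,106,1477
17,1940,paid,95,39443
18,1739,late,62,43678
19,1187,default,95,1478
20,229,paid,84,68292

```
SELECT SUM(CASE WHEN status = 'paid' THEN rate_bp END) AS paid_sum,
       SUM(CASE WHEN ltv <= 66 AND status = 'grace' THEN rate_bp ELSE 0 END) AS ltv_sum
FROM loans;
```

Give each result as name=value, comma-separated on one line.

paid_sum=7186, ltv_sum=486

[paid_sum: status = 'paid']
loan_id=7: ✗
loan_id=8: ✗
loan_id=9: ✗
loan_id=10: ✗
loan_id=11: ✗
loan_id=12: ✓ → 2267
loan_id=13: ✓ → 1769
loan_id=14: ✗
loan_id=15: ✓ → 691
loan_id=16: ✓ → 290
loan_id=17: ✓ → 1940
loan_id=18: ✗
loan_id=19: ✗
loan_id=20: ✓ → 229
paid_sum = 2267 + 1769 + 691 + 290 + 1940 + 229 = 7186
—
[ltv_sum: ltv <= 66 AND status = 'grace']
loan_id=7: ✓ → 486
loan_id=8: ✗
loan_id=9: ✗
loan_id=10: ✗
loan_id=11: ✗
loan_id=12: ✗
loan_id=13: ✗
loan_id=14: ✗
loan_id=15: ✗
loan_id=16: ✗
loan_id=17: ✗
loan_id=18: ✗
loan_id=19: ✗
loan_id=20: ✗
ltv_sum = 486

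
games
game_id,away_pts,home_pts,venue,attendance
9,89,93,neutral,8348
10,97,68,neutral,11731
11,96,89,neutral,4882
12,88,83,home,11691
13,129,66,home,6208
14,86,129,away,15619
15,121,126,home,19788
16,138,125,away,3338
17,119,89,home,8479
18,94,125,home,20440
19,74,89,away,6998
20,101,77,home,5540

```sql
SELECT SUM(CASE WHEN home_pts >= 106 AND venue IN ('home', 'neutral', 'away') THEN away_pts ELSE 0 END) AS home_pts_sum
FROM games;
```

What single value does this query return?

game_id=9: ✗
game_id=10: ✗
game_id=11: ✗
game_id=12: ✗
game_id=13: ✗
game_id=14: ✓ → 86
game_id=15: ✓ → 121
game_id=16: ✓ → 138
game_id=17: ✗
game_id=18: ✓ → 94
game_id=19: ✗
game_id=20: ✗
home_pts_sum = 86 + 121 + 138 + 94 = 439

439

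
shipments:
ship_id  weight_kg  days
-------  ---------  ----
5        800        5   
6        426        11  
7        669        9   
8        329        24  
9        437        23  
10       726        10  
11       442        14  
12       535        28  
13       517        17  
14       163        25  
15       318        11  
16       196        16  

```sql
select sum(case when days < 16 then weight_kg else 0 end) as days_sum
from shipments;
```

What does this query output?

3381

ship_id=5: ✓ → 800
ship_id=6: ✓ → 426
ship_id=7: ✓ → 669
ship_id=8: ✗
ship_id=9: ✗
ship_id=10: ✓ → 726
ship_id=11: ✓ → 442
ship_id=12: ✗
ship_id=13: ✗
ship_id=14: ✗
ship_id=15: ✓ → 318
ship_id=16: ✗
days_sum = 800 + 426 + 669 + 726 + 442 + 318 = 3381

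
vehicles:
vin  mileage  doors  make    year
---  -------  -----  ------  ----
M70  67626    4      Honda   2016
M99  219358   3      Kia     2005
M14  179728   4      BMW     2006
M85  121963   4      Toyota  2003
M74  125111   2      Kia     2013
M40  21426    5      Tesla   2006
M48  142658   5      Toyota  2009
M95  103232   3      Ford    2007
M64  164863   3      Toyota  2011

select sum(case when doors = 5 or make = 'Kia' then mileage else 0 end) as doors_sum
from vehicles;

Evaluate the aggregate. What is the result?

508553

vin=M70: ✗
vin=M99: ✓ → 219358
vin=M14: ✗
vin=M85: ✗
vin=M74: ✓ → 125111
vin=M40: ✓ → 21426
vin=M48: ✓ → 142658
vin=M95: ✗
vin=M64: ✗
doors_sum = 219358 + 125111 + 21426 + 142658 = 508553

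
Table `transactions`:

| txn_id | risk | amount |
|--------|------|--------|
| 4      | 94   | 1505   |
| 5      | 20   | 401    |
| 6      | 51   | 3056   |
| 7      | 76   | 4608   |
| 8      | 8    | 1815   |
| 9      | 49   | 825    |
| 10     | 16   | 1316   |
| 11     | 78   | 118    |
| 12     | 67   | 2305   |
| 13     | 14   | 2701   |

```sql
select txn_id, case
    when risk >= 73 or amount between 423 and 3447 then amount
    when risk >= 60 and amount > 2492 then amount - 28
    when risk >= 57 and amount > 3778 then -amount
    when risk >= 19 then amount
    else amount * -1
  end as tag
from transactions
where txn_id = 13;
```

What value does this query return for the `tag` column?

2701

txn_id = 13: risk=14, amount=2701.
risk >= 73 or amount between 423 and 3447 → true → 2701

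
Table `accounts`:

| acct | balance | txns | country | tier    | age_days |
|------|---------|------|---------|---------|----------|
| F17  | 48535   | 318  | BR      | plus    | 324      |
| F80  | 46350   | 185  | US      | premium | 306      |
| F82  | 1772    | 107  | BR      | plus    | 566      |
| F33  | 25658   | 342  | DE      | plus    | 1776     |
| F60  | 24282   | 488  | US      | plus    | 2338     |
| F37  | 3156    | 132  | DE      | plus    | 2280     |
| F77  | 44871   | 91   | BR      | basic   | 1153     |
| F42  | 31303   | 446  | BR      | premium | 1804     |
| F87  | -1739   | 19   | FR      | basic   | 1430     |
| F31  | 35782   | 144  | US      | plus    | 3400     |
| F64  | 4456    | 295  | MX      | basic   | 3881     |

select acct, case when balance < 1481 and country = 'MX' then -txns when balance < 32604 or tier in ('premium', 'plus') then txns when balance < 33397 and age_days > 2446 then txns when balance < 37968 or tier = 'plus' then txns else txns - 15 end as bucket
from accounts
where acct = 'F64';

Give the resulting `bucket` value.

acct = F64: balance=4456, txns=295, country=MX, tier=basic, age_days=3881.
balance < 1481 and country = 'MX' → false
balance < 32604 or tier in ('premium', 'plus') → true → 295

295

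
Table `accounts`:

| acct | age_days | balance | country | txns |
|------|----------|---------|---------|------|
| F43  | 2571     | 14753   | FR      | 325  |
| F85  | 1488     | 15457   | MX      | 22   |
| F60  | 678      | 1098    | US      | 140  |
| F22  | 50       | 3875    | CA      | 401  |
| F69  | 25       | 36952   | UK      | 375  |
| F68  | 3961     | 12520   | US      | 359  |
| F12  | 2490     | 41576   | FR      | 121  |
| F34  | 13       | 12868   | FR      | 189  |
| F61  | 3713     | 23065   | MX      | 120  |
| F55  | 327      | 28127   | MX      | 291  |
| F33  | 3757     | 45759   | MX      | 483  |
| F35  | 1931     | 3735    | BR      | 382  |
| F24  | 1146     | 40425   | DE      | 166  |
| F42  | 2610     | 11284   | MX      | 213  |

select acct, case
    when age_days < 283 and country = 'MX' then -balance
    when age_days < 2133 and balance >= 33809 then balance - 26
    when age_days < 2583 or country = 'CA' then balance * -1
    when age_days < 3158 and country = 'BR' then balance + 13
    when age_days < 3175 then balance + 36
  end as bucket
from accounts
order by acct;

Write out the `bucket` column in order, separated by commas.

acct=F12: age_days < 2583 or country = 'CA' → -41576
acct=F22: age_days < 2583 or country = 'CA' → -3875
acct=F24: age_days < 2133 and balance >= 33809 → 40399
acct=F33: (no match → NULL) → NULL
acct=F34: age_days < 2583 or country = 'CA' → -12868
acct=F35: age_days < 2583 or country = 'CA' → -3735
acct=F42: age_days < 3175 → 11320
acct=F43: age_days < 2583 or country = 'CA' → -14753
acct=F55: age_days < 2583 or country = 'CA' → -28127
acct=F60: age_days < 2583 or country = 'CA' → -1098
acct=F61: (no match → NULL) → NULL
acct=F68: (no match → NULL) → NULL
acct=F69: age_days < 2133 and balance >= 33809 → 36926
acct=F85: age_days < 2583 or country = 'CA' → -15457

-41576, -3875, 40399, NULL, -12868, -3735, 11320, -14753, -28127, -1098, NULL, NULL, 36926, -15457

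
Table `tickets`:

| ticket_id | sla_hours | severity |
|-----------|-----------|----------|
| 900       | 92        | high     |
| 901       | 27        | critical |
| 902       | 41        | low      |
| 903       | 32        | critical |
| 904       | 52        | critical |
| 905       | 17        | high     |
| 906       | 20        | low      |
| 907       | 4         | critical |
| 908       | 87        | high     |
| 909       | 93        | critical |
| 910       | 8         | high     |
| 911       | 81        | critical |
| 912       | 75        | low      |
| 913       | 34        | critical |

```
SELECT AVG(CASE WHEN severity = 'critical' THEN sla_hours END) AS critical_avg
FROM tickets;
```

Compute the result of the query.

46.1428571429

ticket_id=900: ✗
ticket_id=901: ✓ → 27
ticket_id=902: ✗
ticket_id=903: ✓ → 32
ticket_id=904: ✓ → 52
ticket_id=905: ✗
ticket_id=906: ✗
ticket_id=907: ✓ → 4
ticket_id=908: ✗
ticket_id=909: ✓ → 93
ticket_id=910: ✗
ticket_id=911: ✓ → 81
ticket_id=912: ✗
ticket_id=913: ✓ → 34
critical_avg = (27 + 32 + 52 + 4 + 93 + 81 + 34) / 7 = 46.1428571429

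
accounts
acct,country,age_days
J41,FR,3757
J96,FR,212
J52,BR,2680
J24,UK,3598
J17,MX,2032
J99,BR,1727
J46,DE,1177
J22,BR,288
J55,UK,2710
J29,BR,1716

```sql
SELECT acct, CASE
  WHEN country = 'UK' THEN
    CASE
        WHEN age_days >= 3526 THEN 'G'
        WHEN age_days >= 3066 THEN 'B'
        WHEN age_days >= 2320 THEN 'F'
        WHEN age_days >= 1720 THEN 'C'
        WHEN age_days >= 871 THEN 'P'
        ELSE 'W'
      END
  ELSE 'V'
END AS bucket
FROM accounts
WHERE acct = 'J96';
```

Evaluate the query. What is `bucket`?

acct = J96: country=FR, age_days=212.
country='FR' → outer ELSE → V

V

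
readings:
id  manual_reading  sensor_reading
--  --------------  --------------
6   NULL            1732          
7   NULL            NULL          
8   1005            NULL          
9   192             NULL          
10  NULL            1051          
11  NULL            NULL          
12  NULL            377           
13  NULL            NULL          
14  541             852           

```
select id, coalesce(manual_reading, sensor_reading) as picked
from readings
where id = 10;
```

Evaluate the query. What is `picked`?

1051

id = 10: manual_reading=NULL, sensor_reading=1051.
manual_reading=NULL, sensor_reading=1051 → 1051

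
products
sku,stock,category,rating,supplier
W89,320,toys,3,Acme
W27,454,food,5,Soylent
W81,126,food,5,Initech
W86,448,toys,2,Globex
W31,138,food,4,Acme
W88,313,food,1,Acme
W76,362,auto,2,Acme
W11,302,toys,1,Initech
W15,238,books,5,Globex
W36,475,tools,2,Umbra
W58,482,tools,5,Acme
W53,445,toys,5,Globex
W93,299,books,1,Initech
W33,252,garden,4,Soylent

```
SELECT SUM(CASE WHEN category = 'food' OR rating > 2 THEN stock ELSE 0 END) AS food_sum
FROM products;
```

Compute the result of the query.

2768

sku=W89: ✓ → 320
sku=W27: ✓ → 454
sku=W81: ✓ → 126
sku=W86: ✗
sku=W31: ✓ → 138
sku=W88: ✓ → 313
sku=W76: ✗
sku=W11: ✗
sku=W15: ✓ → 238
sku=W36: ✗
sku=W58: ✓ → 482
sku=W53: ✓ → 445
sku=W93: ✗
sku=W33: ✓ → 252
food_sum = 320 + 454 + 126 + 138 + 313 + 238 + 482 + 445 + 252 = 2768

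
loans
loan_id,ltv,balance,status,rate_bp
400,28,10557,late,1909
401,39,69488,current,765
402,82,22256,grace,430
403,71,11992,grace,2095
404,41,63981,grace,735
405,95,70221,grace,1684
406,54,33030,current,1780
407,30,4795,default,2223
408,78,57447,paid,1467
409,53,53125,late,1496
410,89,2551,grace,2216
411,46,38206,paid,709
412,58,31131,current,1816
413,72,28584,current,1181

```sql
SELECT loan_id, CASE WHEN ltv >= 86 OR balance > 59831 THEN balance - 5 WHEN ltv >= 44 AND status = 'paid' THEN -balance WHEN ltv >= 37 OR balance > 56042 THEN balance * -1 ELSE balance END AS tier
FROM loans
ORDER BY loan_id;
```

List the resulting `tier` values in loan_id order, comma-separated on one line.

loan_id=400: ELSE → 10557
loan_id=401: ltv >= 86 OR balance > 59831 → 69483
loan_id=402: ltv >= 37 OR balance > 56042 → -22256
loan_id=403: ltv >= 37 OR balance > 56042 → -11992
loan_id=404: ltv >= 86 OR balance > 59831 → 63976
loan_id=405: ltv >= 86 OR balance > 59831 → 70216
loan_id=406: ltv >= 37 OR balance > 56042 → -33030
loan_id=407: ELSE → 4795
loan_id=408: ltv >= 44 AND status = 'paid' → -57447
loan_id=409: ltv >= 37 OR balance > 56042 → -53125
loan_id=410: ltv >= 86 OR balance > 59831 → 2546
loan_id=411: ltv >= 44 AND status = 'paid' → -38206
loan_id=412: ltv >= 37 OR balance > 56042 → -31131
loan_id=413: ltv >= 37 OR balance > 56042 → -28584

10557, 69483, -22256, -11992, 63976, 70216, -33030, 4795, -57447, -53125, 2546, -38206, -31131, -28584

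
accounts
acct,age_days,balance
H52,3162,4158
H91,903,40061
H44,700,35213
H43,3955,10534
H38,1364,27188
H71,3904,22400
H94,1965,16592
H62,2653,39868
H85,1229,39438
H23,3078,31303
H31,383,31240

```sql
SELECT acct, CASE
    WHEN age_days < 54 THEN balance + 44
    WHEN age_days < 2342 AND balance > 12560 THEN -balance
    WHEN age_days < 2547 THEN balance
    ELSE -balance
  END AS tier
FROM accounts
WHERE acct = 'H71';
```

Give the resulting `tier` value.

-22400

acct = H71: age_days=3904, balance=22400.
age_days < 54 → false
age_days < 2342 AND balance > 12560 → false
age_days < 2547 → false
No prior WHEN matched → ELSE → -22400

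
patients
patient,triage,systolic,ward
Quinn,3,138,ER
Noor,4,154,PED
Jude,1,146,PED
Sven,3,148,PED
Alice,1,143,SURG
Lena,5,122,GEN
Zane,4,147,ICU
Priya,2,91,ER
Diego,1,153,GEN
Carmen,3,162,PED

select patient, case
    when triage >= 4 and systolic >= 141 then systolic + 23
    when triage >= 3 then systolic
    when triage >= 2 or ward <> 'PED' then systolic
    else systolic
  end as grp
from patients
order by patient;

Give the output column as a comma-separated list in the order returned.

patient=Alice: triage >= 2 or ward <> 'PED' → 143
patient=Carmen: triage >= 3 → 162
patient=Diego: triage >= 2 or ward <> 'PED' → 153
patient=Jude: ELSE → 146
patient=Lena: triage >= 3 → 122
patient=Noor: triage >= 4 and systolic >= 141 → 177
patient=Priya: triage >= 2 or ward <> 'PED' → 91
patient=Quinn: triage >= 3 → 138
patient=Sven: triage >= 3 → 148
patient=Zane: triage >= 4 and systolic >= 141 → 170

143, 162, 153, 146, 122, 177, 91, 138, 148, 170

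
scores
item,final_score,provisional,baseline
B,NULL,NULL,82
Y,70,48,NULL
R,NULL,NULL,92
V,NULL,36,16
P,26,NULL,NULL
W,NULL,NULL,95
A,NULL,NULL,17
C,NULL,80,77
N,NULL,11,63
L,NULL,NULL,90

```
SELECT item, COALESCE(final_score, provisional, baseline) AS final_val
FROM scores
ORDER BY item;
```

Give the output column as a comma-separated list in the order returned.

17, 82, 80, 90, 11, 26, 92, 36, 95, 70

item=A: final_score=NULL, provisional=NULL, baseline=17 → 17
item=B: final_score=NULL, provisional=NULL, baseline=82 → 82
item=C: final_score=NULL, provisional=80 → 80
item=L: final_score=NULL, provisional=NULL, baseline=90 → 90
item=N: final_score=NULL, provisional=11 → 11
item=P: final_score=26 → 26
item=R: final_score=NULL, provisional=NULL, baseline=92 → 92
item=V: final_score=NULL, provisional=36 → 36
item=W: final_score=NULL, provisional=NULL, baseline=95 → 95
item=Y: final_score=70 → 70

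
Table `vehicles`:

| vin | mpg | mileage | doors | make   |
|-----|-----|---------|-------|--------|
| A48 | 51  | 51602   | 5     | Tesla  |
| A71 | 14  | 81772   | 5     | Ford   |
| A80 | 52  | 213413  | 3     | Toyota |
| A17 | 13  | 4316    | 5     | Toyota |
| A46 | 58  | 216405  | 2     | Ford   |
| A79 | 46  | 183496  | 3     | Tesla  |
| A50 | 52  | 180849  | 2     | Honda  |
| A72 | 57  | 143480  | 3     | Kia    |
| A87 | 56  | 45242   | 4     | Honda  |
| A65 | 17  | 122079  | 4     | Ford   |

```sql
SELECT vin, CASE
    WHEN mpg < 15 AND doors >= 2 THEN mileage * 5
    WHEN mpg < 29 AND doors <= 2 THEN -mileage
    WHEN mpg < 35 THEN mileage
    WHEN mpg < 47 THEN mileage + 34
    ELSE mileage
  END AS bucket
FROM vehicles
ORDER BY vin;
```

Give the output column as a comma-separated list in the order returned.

21580, 216405, 51602, 180849, 122079, 408860, 143480, 183530, 213413, 45242

vin=A17: mpg < 15 AND doors >= 2 → 21580
vin=A46: ELSE → 216405
vin=A48: ELSE → 51602
vin=A50: ELSE → 180849
vin=A65: mpg < 35 → 122079
vin=A71: mpg < 15 AND doors >= 2 → 408860
vin=A72: ELSE → 143480
vin=A79: mpg < 47 → 183530
vin=A80: ELSE → 213413
vin=A87: ELSE → 45242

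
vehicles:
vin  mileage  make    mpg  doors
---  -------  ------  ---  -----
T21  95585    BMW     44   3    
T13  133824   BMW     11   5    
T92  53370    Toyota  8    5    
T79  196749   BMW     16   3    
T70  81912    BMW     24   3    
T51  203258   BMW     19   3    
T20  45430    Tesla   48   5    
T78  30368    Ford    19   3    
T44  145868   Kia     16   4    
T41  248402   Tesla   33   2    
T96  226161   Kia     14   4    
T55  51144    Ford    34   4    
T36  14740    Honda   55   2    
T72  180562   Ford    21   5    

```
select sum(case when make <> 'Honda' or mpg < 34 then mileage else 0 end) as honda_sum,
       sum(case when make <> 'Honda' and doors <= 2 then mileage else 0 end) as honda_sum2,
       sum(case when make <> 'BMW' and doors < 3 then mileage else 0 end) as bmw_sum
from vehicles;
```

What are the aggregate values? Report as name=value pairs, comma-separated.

honda_sum=1692633, honda_sum2=248402, bmw_sum=263142

[honda_sum: make <> 'Honda' or mpg < 34]
vin=T21: ✓ → 95585
vin=T13: ✓ → 133824
vin=T92: ✓ → 53370
vin=T79: ✓ → 196749
vin=T70: ✓ → 81912
vin=T51: ✓ → 203258
vin=T20: ✓ → 45430
vin=T78: ✓ → 30368
vin=T44: ✓ → 145868
vin=T41: ✓ → 248402
vin=T96: ✓ → 226161
vin=T55: ✓ → 51144
vin=T36: ✗
vin=T72: ✓ → 180562
honda_sum = 95585 + 133824 + 53370 + 196749 + 81912 + 203258 + 45430 + 30368 + 145868 + 248402 + 226161 + 51144 + 180562 = 1692633
—
[honda_sum2: make <> 'Honda' and doors <= 2]
vin=T21: ✗
vin=T13: ✗
vin=T92: ✗
vin=T79: ✗
vin=T70: ✗
vin=T51: ✗
vin=T20: ✗
vin=T78: ✗
vin=T44: ✗
vin=T41: ✓ → 248402
vin=T96: ✗
vin=T55: ✗
vin=T36: ✗
vin=T72: ✗
honda_sum2 = 248402
—
[bmw_sum: make <> 'BMW' and doors < 3]
vin=T21: ✗
vin=T13: ✗
vin=T92: ✗
vin=T79: ✗
vin=T70: ✗
vin=T51: ✗
vin=T20: ✗
vin=T78: ✗
vin=T44: ✗
vin=T41: ✓ → 248402
vin=T96: ✗
vin=T55: ✗
vin=T36: ✓ → 14740
vin=T72: ✗
bmw_sum = 248402 + 14740 = 263142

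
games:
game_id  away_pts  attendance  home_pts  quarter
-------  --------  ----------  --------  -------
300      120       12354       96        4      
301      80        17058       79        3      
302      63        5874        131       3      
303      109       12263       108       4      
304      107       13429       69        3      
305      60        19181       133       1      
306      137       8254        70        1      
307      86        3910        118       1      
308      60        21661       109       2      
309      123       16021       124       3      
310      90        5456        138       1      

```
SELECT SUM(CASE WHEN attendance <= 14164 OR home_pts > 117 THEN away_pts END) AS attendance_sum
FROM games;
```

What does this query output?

game_id=300: ✓ → 120
game_id=301: ✗
game_id=302: ✓ → 63
game_id=303: ✓ → 109
game_id=304: ✓ → 107
game_id=305: ✓ → 60
game_id=306: ✓ → 137
game_id=307: ✓ → 86
game_id=308: ✗
game_id=309: ✓ → 123
game_id=310: ✓ → 90
attendance_sum = 120 + 63 + 109 + 107 + 60 + 137 + 86 + 123 + 90 = 895

895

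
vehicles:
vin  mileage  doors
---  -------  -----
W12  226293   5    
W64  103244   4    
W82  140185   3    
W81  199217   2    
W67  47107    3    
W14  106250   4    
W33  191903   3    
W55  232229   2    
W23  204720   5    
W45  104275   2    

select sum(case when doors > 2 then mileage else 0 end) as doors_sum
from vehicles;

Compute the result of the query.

vin=W12: ✓ → 226293
vin=W64: ✓ → 103244
vin=W82: ✓ → 140185
vin=W81: ✗
vin=W67: ✓ → 47107
vin=W14: ✓ → 106250
vin=W33: ✓ → 191903
vin=W55: ✗
vin=W23: ✓ → 204720
vin=W45: ✗
doors_sum = 226293 + 103244 + 140185 + 47107 + 106250 + 191903 + 204720 = 1019702

1019702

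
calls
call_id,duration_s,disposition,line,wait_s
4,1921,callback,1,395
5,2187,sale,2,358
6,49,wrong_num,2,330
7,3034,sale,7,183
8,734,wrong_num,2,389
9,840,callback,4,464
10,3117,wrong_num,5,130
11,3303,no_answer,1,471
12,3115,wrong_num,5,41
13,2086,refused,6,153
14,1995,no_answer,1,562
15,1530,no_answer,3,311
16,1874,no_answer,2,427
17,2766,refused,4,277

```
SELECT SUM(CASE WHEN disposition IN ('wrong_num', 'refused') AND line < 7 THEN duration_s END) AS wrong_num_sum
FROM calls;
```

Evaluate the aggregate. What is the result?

11867

call_id=4: ✗
call_id=5: ✗
call_id=6: ✓ → 49
call_id=7: ✗
call_id=8: ✓ → 734
call_id=9: ✗
call_id=10: ✓ → 3117
call_id=11: ✗
call_id=12: ✓ → 3115
call_id=13: ✓ → 2086
call_id=14: ✗
call_id=15: ✗
call_id=16: ✗
call_id=17: ✓ → 2766
wrong_num_sum = 49 + 734 + 3117 + 3115 + 2086 + 2766 = 11867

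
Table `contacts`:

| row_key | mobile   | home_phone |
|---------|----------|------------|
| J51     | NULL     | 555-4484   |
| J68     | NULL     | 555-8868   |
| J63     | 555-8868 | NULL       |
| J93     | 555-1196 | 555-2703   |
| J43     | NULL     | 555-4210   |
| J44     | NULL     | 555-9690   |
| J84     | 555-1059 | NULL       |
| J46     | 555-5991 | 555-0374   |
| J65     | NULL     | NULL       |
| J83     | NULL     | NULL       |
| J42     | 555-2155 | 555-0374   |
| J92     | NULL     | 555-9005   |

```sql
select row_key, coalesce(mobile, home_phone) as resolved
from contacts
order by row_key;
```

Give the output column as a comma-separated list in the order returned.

row_key=J42: mobile=555-2155 → 555-2155
row_key=J43: mobile=NULL, home_phone=555-4210 → 555-4210
row_key=J44: mobile=NULL, home_phone=555-9690 → 555-9690
row_key=J46: mobile=555-5991 → 555-5991
row_key=J51: mobile=NULL, home_phone=555-4484 → 555-4484
row_key=J63: mobile=555-8868 → 555-8868
row_key=J65: mobile=NULL, home_phone=NULL (all NULL) → NULL
row_key=J68: mobile=NULL, home_phone=555-8868 → 555-8868
row_key=J83: mobile=NULL, home_phone=NULL (all NULL) → NULL
row_key=J84: mobile=555-1059 → 555-1059
row_key=J92: mobile=NULL, home_phone=555-9005 → 555-9005
row_key=J93: mobile=555-1196 → 555-1196

555-2155, 555-4210, 555-9690, 555-5991, 555-4484, 555-8868, NULL, 555-8868, NULL, 555-1059, 555-9005, 555-1196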